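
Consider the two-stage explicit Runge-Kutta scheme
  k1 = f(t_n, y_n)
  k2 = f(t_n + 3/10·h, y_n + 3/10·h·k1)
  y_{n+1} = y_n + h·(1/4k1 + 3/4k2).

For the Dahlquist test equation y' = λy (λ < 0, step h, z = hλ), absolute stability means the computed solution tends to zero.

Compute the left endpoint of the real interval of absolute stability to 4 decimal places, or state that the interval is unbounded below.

Set f=λy, z=hλ:
  k1=λy_n ⇒ h·k1=z·y_n;  k2=λ(1+3/10z)y_n ⇒ h·k2=z(1+3/10z)y_n
  y_{n+1}/y_n = 1 + 1/4z + 3/4z(1+3/10z) = 1 + z + 9/40z²
  R(z) = 1 + z + 9/40z².

Find x<0 with |R(x)|<1.
x=-1.51: |R|=0.0030
R=1: x+9/40x²=0 ⇒ x=−40/9=-4.4444; min R=1−1/(4·9/40)=-0.1111>−1
Confirm numerically:
  x=-4.409: |R|=0.96484 <1
  x=-3.791: |R|=0.44263 <1
  x=-2.723: |R|=0.05469 <1
  x=-2.417: |R|=0.10257 <1
  x=-4.928: |R|=1.53617 >1
  x=-4.858: |R|=1.45204 >1
  x=-4.828: |R|=1.41666 >1
Interval (-4.4444, 0).

left endpoint -4.4444.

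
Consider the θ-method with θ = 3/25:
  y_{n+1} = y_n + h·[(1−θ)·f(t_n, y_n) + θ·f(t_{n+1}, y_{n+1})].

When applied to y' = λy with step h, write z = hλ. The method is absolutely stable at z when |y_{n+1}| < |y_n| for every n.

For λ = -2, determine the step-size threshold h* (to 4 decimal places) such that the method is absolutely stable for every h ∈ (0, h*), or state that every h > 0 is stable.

(-2.6316,0); λ=-2 ⇒ h* = (50/19)/2 = 1.3158.

On y'=λy, z=hλ:
  y_{n+1} = y_n + z·[22/25·y_n + 3/25·y_{n+1}] ⇒ (1 − 3/25z)y_{n+1} = (1 + 22/25z)y_n
  so R(z) = (1 + 22/25z)/(1 − 3/25z).

Need |R(x)|<1, x<0.
x=-1.62: |R|=0.3563
R=−1: 1+22/25x = −1+3/25x ⇒ -19/25x=2 ⇒ x=2/(-19/25)=-2.6316
Confirm numerically:
  x=-2.263: |R|=0.77970 <1
  x=-2.055: |R|=0.64848 <1
  x=-1.241: |R|=0.08014 <1
  x=-2.974: |R|=1.19179 >1
  x=-2.828: |R|=1.11146 >1
Stable set (-2.6316, 0).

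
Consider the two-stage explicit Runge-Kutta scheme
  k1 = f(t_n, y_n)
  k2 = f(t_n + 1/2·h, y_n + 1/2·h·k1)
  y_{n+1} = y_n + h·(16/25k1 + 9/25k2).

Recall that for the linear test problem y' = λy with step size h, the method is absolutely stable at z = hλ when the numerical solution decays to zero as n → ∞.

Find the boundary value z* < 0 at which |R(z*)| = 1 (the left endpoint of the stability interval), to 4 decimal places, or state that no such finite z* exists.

left endpoint -5.5556.

Test eqn y'=λy, z=hλ:
  k1=λy_n ⇒ h·k1=z·y_n;  k2=λ(1+1/2z)y_n ⇒ h·k2=z(1+1/2z)y_n
  y_{n+1}/y_n = 1 + 16/25z + 9/25z(1+1/2z) = 1 + z + 9/50z²
  Hence R(z) = 1 + z + 9/50z².

Find x<0 with |R(x)|<1.
x=-1.7: |R|=0.1798
R=1: x+9/50x²=0 ⇒ x=−50/9=-5.5556; min R=1−1/(4·9/50)=-0.3889>−1
Confirm numerically:
  x=-5.235: |R|=0.69794 <1
  x=-4.590: |R|=0.20226 <1
  x=-3.283: |R|=0.34294 <1
  x=-3.038: |R|=0.37670 <1
  x=-6.106: |R|=1.60498 >1
  x=-6.039: |R|=1.52551 >1
So |R|<1 on (-5.5556, 0).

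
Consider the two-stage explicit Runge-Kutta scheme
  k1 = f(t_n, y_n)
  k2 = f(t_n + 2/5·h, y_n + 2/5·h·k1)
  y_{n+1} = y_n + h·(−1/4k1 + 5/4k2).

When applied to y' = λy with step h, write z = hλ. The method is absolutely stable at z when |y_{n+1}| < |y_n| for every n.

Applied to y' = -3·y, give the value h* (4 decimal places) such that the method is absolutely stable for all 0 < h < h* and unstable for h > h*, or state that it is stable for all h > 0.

With y'=λy (z=hλ):
  k1=λy_n ⇒ h·k1=z·y_n;  k2=λ(1+2/5z)y_n ⇒ h·k2=z(1+2/5z)y_n
  y_{n+1}/y_n = 1 − 1/4z + 5/4z(1+2/5z) = 1 + z + 1/2z²
  ⇒ R(z) = 1 + z + 1/2z².

Boundary: |R(x)|=1, x<0.
x=-1.46: |R|=0.6058
R=1: x+1/2x²=0 ⇒ x=−2=-2.0000; min R=1−1/(4·1/2)=0.5000>−1
Confirm numerically:
  x=-1.904: |R|=0.90861 <1
  x=-1.482: |R|=0.61616 <1
  x=-1.312: |R|=0.54867 <1
  x=-1.125: |R|=0.50781 <1
  x=-2.501: |R|=1.62650 >1
  x=-2.109: |R|=1.11494 >1
  x=-2.063: |R|=1.06498 >1
Stable set (-2.0000, 0).

(-2.0000,0); λ=-3 ⇒ h* = (2)/3 = 0.6667.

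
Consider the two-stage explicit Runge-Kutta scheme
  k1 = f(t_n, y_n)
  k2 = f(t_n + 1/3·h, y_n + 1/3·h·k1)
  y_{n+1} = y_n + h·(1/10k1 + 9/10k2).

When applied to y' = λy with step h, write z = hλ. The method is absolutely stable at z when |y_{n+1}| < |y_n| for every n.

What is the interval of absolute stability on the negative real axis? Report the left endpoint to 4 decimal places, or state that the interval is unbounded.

With y'=λy (z=hλ):
  k1=λy_n ⇒ h·k1=z·y_n;  k2=λ(1+1/3z)y_n ⇒ h·k2=z(1+1/3z)y_n
  y_{n+1}/y_n = 1 + 1/10z + 9/10z(1+1/3z) = 1 + z + 3/10z²
  R(z) = 1 + z + 3/10z².

Need |R(x)|<1, x<0.
x=-1.16: |R|=0.2437
R=1: x+3/10x²=0 ⇒ x=−10/3=-3.3333; min R=1−1/(4·3/10)=0.1667>−1
Confirm numerically:
  x=-3.235: |R|=0.90457 <1
  x=-3.199: |R|=0.87108 <1
  x=-1.756: |R|=0.16906 <1
  x=-1.366: |R|=0.19379 <1
  x=-3.860: |R|=1.60988 >1
  x=-3.587: |R|=1.27297 >1
Stable set (-3.3333, 0).

(-3.3333, 0).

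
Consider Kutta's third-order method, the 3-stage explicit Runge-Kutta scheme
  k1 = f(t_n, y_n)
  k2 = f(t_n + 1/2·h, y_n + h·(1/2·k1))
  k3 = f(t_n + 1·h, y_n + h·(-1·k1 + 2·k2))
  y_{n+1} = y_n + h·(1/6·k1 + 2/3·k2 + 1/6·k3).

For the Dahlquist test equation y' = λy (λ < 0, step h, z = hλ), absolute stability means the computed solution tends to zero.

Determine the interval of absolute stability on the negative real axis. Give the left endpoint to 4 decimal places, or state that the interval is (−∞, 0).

Test eqn y'=λy, z=hλ:
  order 3, 3-stage ⇒ R(z)=1+z+z^2/2+z^3/6
  (e.g. R(-0.94)=0.36337, |R|=0.36337)

Need |R(x)|<1, x<0.
x=-0.94: |R|=0.3634
|R(-2.9)|=1.7598 |R(-1.31)|=0.1734 |R(-1.06)|=0.3033
Bisect:
  x_lo=-3.1183 |R|=2.3101  x_hi=-0.3106 |R|=0.7326
  mid=-1.71449 |R|=0.08470 →hi
  mid=-2.41641 |R|=0.84847 →hi
  mid=-2.76737 |R|=1.47044 →lo
  mid=-2.59189 |R|=1.13495 →lo
  mid=-2.50415 |R|=0.98592 →hi
  mid=-2.54802 |R|=1.05894 →lo
  mid=-2.52608 |R|=1.02207 →lo
  mid=-2.51512 |R|=1.00390 →lo
  ...
  [-2.51289,-2.51272] ⇒ x*=-2.5127
Stable set (-2.5127, 0).

(-2.5127, 0).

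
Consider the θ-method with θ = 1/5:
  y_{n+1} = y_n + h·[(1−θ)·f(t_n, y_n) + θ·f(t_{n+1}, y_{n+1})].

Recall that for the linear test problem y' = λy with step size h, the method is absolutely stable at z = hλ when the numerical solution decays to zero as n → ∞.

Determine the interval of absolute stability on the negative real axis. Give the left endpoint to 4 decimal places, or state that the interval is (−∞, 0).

(-3.3333, 0).

On y'=λy, z=hλ:
  y_{n+1} = y_n + z·[4/5·y_n + 1/5·y_{n+1}] ⇒ (1 − 1/5z)y_{n+1} = (1 + 4/5z)y_n
  R(z) = (1 + 4/5z)/(1 − 1/5z).

Need |R(x)|<1, x<0.
x=-1.25: |R|=0.0000
R=−1: 1+4/5x = −1+1/5x ⇒ -3/5x=2 ⇒ x=2/(-3/5)=-3.3333
Confirm numerically:
  x=-2.131: |R|=0.49418 <1
  x=-1.781: |R|=0.31323 <1
  x=-1.657: |R|=0.24455 <1
  x=-3.878: |R|=1.18405 >1
  x=-3.827: |R|=1.16778 >1
  x=-3.786: |R|=1.15456 >1
So |R|<1 on (-3.3333, 0).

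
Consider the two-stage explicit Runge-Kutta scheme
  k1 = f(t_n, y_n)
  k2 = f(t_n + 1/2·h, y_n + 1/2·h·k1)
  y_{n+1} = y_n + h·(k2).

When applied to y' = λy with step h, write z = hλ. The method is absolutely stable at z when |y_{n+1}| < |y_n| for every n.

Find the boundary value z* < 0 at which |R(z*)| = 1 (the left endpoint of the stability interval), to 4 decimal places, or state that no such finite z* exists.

With y'=λy (z=hλ):
  k1=λy_n ⇒ h·k1=z·y_n;  k2=λ(1+1/2z)y_n ⇒ h·k2=z(1+1/2z)y_n
  y_{n+1}/y_n = 1 + z(1+1/2z) = 1 + z + 1/2z²
  R(z) = 1 + z + 1/2z².

Solve |R(x)|<1 on ℝ⁻.
x=-0.32: |R|=0.7312
R=1: x+1/2x²=0 ⇒ x=−2=-2.0000; min R=1−1/(4·1/2)=0.5000>−1
Confirm numerically:
  x=-1.789: |R|=0.81126 <1
  x=-1.744: |R|=0.77677 <1
  x=-1.321: |R|=0.55152 <1
  x=-1.115: |R|=0.50661 <1
  x=-2.549: |R|=1.69970 >1
  x=-2.365: |R|=1.43161 >1
Interval (-2.0000, 0).

z* = -2.0000.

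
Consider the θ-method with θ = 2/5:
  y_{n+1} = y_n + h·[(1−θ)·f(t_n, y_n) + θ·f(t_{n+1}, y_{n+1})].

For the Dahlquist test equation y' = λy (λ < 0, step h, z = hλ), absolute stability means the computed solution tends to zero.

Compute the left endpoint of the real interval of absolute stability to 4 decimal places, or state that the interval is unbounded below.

left endpoint -10.0000.

On y'=λy, z=hλ:
  y_{n+1} = y_n + z·[3/5·y_n + 2/5·y_{n+1}] ⇒ (1 − 2/5z)y_{n+1} = (1 + 3/5z)y_n
  R(z) = (1 + 3/5z)/(1 − 2/5z).

Find x<0 with |R(x)|<1.
x=-0.44: |R|=0.6259
R=−1: 1+3/5x = −1+2/5x ⇒ -1/5x=2 ⇒ x=2/(-1/5)=-10.0000
Confirm numerically:
  x=-9.191: |R|=0.96540 <1
  x=-8.768: |R|=0.94533 <1
  x=-4.594: |R|=0.61897 <1
  x=-4.430: |R|=0.59812 <1
  x=-10.439: |R|=1.01696 >1
  x=-10.257: |R|=1.01007 >1
  x=-10.102: |R|=1.00405 >1
So |R|<1 on (-10.0000, 0).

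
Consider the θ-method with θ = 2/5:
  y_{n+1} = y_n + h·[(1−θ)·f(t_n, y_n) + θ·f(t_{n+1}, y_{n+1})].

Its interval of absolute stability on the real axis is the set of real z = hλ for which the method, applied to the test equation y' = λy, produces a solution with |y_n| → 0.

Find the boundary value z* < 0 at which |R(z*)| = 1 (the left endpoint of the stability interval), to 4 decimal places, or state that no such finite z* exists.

On y'=λy, z=hλ:
  y_{n+1} = y_n + z·[3/5·y_n + 2/5·y_{n+1}] ⇒ (1 − 2/5z)y_{n+1} = (1 + 3/5z)y_n
  so R(z) = (1 + 3/5z)/(1 − 2/5z).

Find x<0 with |R(x)|<1.
x=-1.03: |R|=0.2705
R=−1: 1+3/5x = −1+2/5x ⇒ -1/5x=2 ⇒ x=2/(-1/5)=-10.0000
Confirm numerically:
  x=-9.278: |R|=0.96935 <1
  x=-8.236: |R|=0.91785 <1
  x=-4.380: |R|=0.59157 <1
  x=-10.471: |R|=1.01816 >1
  x=-10.250: |R|=1.00980 >1
  x=-10.128: |R|=1.00507 >1
Interval (-10.0000, 0).

left endpoint -10.0000.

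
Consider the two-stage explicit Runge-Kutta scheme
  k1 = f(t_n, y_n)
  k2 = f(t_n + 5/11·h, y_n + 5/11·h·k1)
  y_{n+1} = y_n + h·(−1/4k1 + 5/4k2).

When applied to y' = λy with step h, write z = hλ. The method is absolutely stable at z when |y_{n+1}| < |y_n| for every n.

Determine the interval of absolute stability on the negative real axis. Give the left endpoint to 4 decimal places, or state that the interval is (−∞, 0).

With y'=λy (z=hλ):
  k1=λy_n ⇒ h·k1=z·y_n;  k2=λ(1+5/11z)y_n ⇒ h·k2=z(1+5/11z)y_n
  y_{n+1}/y_n = 1 − 1/4z + 5/4z(1+5/11z) = 1 + z + 25/44z²
  ⇒ R(z) = 1 + z + 25/44z².

Solve |R(x)|<1 on ℝ⁻.
x=-0.97: |R|=0.5646
R=1: x+25/44x²=0 ⇒ x=−44/25=-1.7600; min R=1−1/(4·25/44)=0.5600>−1
Confirm numerically:
  x=-1.234: |R|=0.63120 <1
  x=-1.232: |R|=0.63040 <1
  x=-1.121: |R|=0.59300 <1
  x=-0.826: |R|=0.56166 <1
  x=-2.118: |R|=1.43082 >1
  x=-2.085: |R|=1.38501 >1
So |R|<1 on (-1.7600, 0).

z∈(-1.7600,0).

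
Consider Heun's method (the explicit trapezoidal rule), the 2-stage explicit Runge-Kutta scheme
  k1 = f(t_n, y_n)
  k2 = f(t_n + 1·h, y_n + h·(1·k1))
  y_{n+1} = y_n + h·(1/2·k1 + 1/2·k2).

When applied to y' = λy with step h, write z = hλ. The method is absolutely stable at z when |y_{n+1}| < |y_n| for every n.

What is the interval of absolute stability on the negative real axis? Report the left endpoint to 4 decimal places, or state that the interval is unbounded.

With y'=λy (z=hλ):
  order 2, 2-stage ⇒ R(z)=1+z+z^2/2
  (e.g. R(-1.24)=0.52880, |R|=0.52880)

Find x<0 with |R(x)|<1.
x=-1.24: |R|=0.5288
|R(-1.43)|=0.5924 |R(-1.39)|=0.5760 |R(-1.16)|=0.5128
Bisect:
  x_lo=-2.4913 |R|=1.6120  x_hi=-0.2398 |R|=0.7889
  mid=-1.36556 |R|=0.56682 →hi
  mid=-1.92842 |R|=0.93098 →hi
  mid=-2.20985 |R|=1.23187 →lo
  mid=-2.06913 |R|=1.07152 →lo
  mid=-1.99877 |R|=0.99878 →hi
  mid=-2.03395 |R|=1.03453 →lo
  mid=-2.01636 |R|=1.01650 →lo
  mid=-2.00757 |R|=1.00760 →lo
  ...
  [-2.00001,-1.99987] ⇒ x*=-2.0000
Interval (-2.0000, 0).

(-2.0000, 0).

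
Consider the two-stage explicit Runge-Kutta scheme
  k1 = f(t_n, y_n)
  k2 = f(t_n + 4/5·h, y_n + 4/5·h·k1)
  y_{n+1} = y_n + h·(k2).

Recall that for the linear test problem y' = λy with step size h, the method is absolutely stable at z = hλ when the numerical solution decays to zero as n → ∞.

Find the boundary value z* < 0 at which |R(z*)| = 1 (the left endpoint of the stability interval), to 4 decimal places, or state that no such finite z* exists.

On y'=λy, z=hλ:
  k1=λy_n ⇒ h·k1=z·y_n;  k2=λ(1+4/5z)y_n ⇒ h·k2=z(1+4/5z)y_n
  y_{n+1}/y_n = 1 + z(1+4/5z) = 1 + z + 4/5z²
  so R(z) = 1 + z + 4/5z².

Solve |R(x)|<1 on ℝ⁻.
x=-1.36: |R|=1.1197
R=1: x+4/5x²=0 ⇒ x=−5/4=-1.2500; min R=1−1/(4·4/5)=0.6875>−1
Confirm numerically:
  x=-1.147: |R|=0.90549 <1
  x=-1.024: |R|=0.81486 <1
  x=-0.670: |R|=0.68912 <1
  x=-0.624: |R|=0.68750 <1
  x=-1.587: |R|=1.42786 >1
  x=-1.536: |R|=1.35144 >1
  x=-1.458: |R|=1.24261 >1
Stable set (-1.2500, 0).

left endpoint -1.2500.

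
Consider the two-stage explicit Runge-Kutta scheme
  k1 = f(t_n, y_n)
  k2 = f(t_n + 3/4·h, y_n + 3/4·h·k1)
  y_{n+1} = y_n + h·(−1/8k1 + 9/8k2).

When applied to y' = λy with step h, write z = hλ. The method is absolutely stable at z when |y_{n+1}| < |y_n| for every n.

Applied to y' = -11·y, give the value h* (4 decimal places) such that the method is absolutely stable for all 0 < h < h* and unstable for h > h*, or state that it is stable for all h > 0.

(-1.1852,0); λ=-11 ⇒ h* = (32/27)/11 = 0.1077.

Test eqn y'=λy, z=hλ:
  k1=λy_n ⇒ h·k1=z·y_n;  k2=λ(1+3/4z)y_n ⇒ h·k2=z(1+3/4z)y_n
  y_{n+1}/y_n = 1 − 1/8z + 9/8z(1+3/4z) = 1 + z + 27/32z²
  R(z) = 1 + z + 27/32z².

Find x<0 with |R(x)|<1.
x=-1.05: |R|=0.8802
R=1: x+27/32x²=0 ⇒ x=−32/27=-1.1852; min R=1−1/(4·27/32)=0.7037>−1
Confirm numerically:
  x=-1.026: |R|=0.86220 <1
  x=-0.974: |R|=0.82645 <1
  x=-0.796: |R|=0.73861 <1
  x=-0.785: |R|=0.73494 <1
  x=-1.555: |R|=1.48521 >1
  x=-1.446: |R|=1.31821 >1
  x=-1.222: |R|=1.03796 >1
Stable set (-1.1852, 0).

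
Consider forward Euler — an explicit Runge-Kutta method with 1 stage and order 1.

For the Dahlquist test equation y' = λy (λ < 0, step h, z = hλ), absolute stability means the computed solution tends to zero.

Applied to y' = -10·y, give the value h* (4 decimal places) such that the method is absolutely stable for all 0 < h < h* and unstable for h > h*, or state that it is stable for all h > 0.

(-2.0000,0); λ=-10 ⇒ h* = 0.2000.

Test eqn y'=λy, z=hλ:
  order 1, 1-stage ⇒ R(z)=1+z
  (e.g. R(-1.36)=-0.36000, |R|=0.36000)

Need |R(x)|<1, x<0.
x=-1.36: |R|=0.3600
|R(-2.14)|=1.1400 |R(-1.24)|=0.2400 |R(-0.82)|=0.1800
Bisect:
  x_lo=-2.6027 |R|=1.6027  x_hi=-0.1636 |R|=0.8364
  mid=-1.38314 |R|=0.38314 →hi
  mid=-1.99291 |R|=0.99291 →hi
  mid=-2.29780 |R|=1.29780 →lo
  mid=-2.14536 |R|=1.14536 →lo
  mid=-2.06913 |R|=1.06913 →lo
  mid=-2.03102 |R|=1.03102 →lo
  mid=-2.01197 |R|=1.01197 →lo
  mid=-2.00244 |R|=1.00244 →lo
  mid=-1.99768 |R|=0.99768 →hi
  mid=-2.00006 |R|=1.00006 →lo
  ...
  [-2.00006,-1.99991] ⇒ x*=-2.0000
So |R|<1 on (-2.0000, 0).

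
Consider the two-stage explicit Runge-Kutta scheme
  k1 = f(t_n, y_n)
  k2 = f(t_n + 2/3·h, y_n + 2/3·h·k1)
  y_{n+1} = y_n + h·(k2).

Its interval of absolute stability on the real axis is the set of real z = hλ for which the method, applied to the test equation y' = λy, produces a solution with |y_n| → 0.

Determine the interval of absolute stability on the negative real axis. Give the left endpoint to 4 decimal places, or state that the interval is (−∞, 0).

z∈(-1.5000,0).

Set f=λy, z=hλ:
  k1=λy_n ⇒ h·k1=z·y_n;  k2=λ(1+2/3z)y_n ⇒ h·k2=z(1+2/3z)y_n
  y_{n+1}/y_n = 1 + z(1+2/3z) = 1 + z + 2/3z²
  ⇒ R(z) = 1 + z + 2/3z².

Boundary: |R(x)|=1, x<0.
x=-1.76: |R|=1.3051
R=1: x+2/3x²=0 ⇒ x=−3/2=-1.5000; min R=1−1/(4·2/3)=0.6250>−1
Confirm numerically:
  x=-1.401: |R|=0.90753 <1
  x=-1.354: |R|=0.86821 <1
  x=-0.907: |R|=0.64143 <1
  x=-1.727: |R|=1.26135 >1
  x=-1.685: |R|=1.20782 >1
Interval (-1.5000, 0).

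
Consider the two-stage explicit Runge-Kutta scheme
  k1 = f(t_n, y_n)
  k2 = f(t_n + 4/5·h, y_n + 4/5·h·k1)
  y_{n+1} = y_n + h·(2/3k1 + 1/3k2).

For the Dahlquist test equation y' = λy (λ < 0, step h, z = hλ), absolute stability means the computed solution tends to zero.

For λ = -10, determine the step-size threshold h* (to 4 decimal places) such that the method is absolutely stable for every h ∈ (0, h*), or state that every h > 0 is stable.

Test eqn y'=λy, z=hλ:
  k1=λy_n ⇒ h·k1=z·y_n;  k2=λ(1+4/5z)y_n ⇒ h·k2=z(1+4/5z)y_n
  y_{n+1}/y_n = 1 + 2/3z + 1/3z(1+4/5z) = 1 + z + 4/15z²
  R(z) = 1 + z + 4/15z².

Boundary: |R(x)|=1, x<0.
x=-0.39: |R|=0.6506
R=1: x+4/15x²=0 ⇒ x=−15/4=-3.7500; min R=1−1/(4·4/15)=0.0625>−1
Confirm numerically:
  x=-3.377: |R|=0.66410 <1
  x=-3.376: |R|=0.66330 <1
  x=-1.996: |R|=0.06640 <1
  x=-1.767: |R|=0.06561 <1
  x=-4.179: |R|=1.47808 >1
  x=-4.163: |R|=1.45849 >1
  x=-3.834: |R|=1.08588 >1
Stable set (-3.7500, 0).

(-3.7500,0); λ=-10 ⇒ h* = (15/4)/10 = 0.3750.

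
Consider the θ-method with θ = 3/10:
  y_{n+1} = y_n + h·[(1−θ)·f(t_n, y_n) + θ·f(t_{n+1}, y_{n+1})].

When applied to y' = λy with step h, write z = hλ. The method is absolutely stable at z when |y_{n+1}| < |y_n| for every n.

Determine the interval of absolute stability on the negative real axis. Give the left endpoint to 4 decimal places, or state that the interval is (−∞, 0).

(-5.0000, 0).

With y'=λy (z=hλ):
  y_{n+1} = y_n + z·[7/10·y_n + 3/10·y_{n+1}] ⇒ (1 − 3/10z)y_{n+1} = (1 + 7/10z)y_n
  R(z) = (1 + 7/10z)/(1 − 3/10z).

Find x<0 with |R(x)|<1.
x=-1.01: |R|=0.2249
R=−1: 1+7/10x = −1+3/10x ⇒ -2/5x=2 ⇒ x=2/(-2/5)=-5.0000
Confirm numerically:
  x=-4.089: |R|=0.83635 <1
  x=-3.362: |R|=0.67380 <1
  x=-3.222: |R|=0.63836 <1
  x=-5.581: |R|=1.08690 >1
  x=-5.454: |R|=1.06889 >1
Stable set (-5.0000, 0).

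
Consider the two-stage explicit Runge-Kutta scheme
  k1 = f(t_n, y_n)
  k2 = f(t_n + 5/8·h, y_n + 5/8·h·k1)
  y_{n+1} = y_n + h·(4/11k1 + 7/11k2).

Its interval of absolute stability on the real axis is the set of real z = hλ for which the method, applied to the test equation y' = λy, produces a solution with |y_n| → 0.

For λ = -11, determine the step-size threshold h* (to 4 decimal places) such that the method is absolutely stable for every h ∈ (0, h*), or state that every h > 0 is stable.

On y'=λy, z=hλ:
  k1=λy_n ⇒ h·k1=z·y_n;  k2=λ(1+5/8z)y_n ⇒ h·k2=z(1+5/8z)y_n
  y_{n+1}/y_n = 1 + 4/11z + 7/11z(1+5/8z) = 1 + z + 35/88z²
  ⇒ R(z) = 1 + z + 35/88z².

Boundary: |R(x)|=1, x<0.
x=-1.13: |R|=0.3779
R=1: x+35/88x²=0 ⇒ x=−88/35=-2.5143; min R=1−1/(4·35/88)=0.3714>−1
Confirm numerically:
  x=-2.269: |R|=0.77864 <1
  x=-2.048: |R|=0.62019 <1
  x=-1.654: |R|=0.43407 <1
  x=-2.974: |R|=1.54377 >1
  x=-2.816: |R|=1.33792 >1
Interval (-2.5143, 0).

(-2.5143,0); λ=-11 ⇒ h* = (88/35)/11 = 0.2286.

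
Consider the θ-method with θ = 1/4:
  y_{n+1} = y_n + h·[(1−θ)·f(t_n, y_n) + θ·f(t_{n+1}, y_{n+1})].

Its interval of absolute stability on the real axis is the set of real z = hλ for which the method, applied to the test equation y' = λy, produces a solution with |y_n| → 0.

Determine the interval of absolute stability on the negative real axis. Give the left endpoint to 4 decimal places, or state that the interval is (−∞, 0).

z∈(-4.0000,0).

Test eqn y'=λy, z=hλ:
  y_{n+1} = y_n + z·[3/4·y_n + 1/4·y_{n+1}] ⇒ (1 − 1/4z)y_{n+1} = (1 + 3/4z)y_n
  so R(z) = (1 + 3/4z)/(1 − 1/4z).

Need |R(x)|<1, x<0.
x=-1.29: |R|=0.0246
R=−1: 1+3/4x = −1+1/4x ⇒ -1/2x=2 ⇒ x=2/(-1/2)=-4.0000
Confirm numerically:
  x=-3.417: |R|=0.84279 <1
  x=-2.499: |R|=0.53808 <1
  x=-1.919: |R|=0.29684 <1
  x=-1.729: |R|=0.20719 <1
  x=-4.244: |R|=1.05919 >1
  x=-4.068: |R|=1.01686 >1
Interval (-4.0000, 0).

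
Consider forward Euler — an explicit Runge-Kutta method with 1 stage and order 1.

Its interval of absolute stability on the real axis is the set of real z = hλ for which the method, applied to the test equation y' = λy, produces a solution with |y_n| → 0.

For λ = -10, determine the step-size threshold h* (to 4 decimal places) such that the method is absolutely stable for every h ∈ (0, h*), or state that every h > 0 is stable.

With y'=λy (z=hλ):
  order 1, 1-stage ⇒ R(z)=1+z
  (e.g. R(-0.42)=0.58000, |R|=0.58000)

Need |R(x)|<1, x<0.
x=-0.42: |R|=0.5800
|R(-1.41)|=0.4100 |R(-1.39)|=0.3900 |R(-1.24)|=0.2400
Bisect:
  x_lo=-2.8450 |R|=1.8450  x_hi=-0.2393 |R|=0.7607
  mid=-1.54214 |R|=0.54214 →hi
  mid=-2.19356 |R|=1.19356 →lo
  mid=-1.86785 |R|=0.86785 →hi
  mid=-2.03070 |R|=1.03070 →lo
  mid=-1.94928 |R|=0.94928 →hi
  mid=-1.98999 |R|=0.98999 →hi
  mid=-2.01035 |R|=1.01035 →lo
  mid=-2.00017 |R|=1.00017 →lo
  mid=-1.99508 |R|=0.99508 →hi
  ...
  [-2.00001,-1.99985] ⇒ x*=-2.0000
Interval (-2.0000, 0).

(-2.0000,0); λ=-10 ⇒ h* = 0.2000.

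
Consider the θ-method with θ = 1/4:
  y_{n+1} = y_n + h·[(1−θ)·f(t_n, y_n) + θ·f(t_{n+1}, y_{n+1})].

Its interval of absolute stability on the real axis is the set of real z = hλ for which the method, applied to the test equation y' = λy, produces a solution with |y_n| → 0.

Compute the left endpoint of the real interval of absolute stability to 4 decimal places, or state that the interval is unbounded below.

left endpoint -4.0000.

With y'=λy (z=hλ):
  y_{n+1} = y_n + z·[3/4·y_n + 1/4·y_{n+1}] ⇒ (1 − 1/4z)y_{n+1} = (1 + 3/4z)y_n
  R(z) = (1 + 3/4z)/(1 − 1/4z).

Solve |R(x)|<1 on ℝ⁻.
x=-1.09: |R|=0.1434
R=−1: 1+3/4x = −1+1/4x ⇒ -1/2x=2 ⇒ x=2/(-1/2)=-4.0000
Confirm numerically:
  x=-3.888: |R|=0.97160 <1
  x=-3.638: |R|=0.90521 <1
  x=-2.943: |R|=0.69552 <1
  x=-2.036: |R|=0.34924 <1
  x=-4.494: |R|=1.11632 >1
  x=-4.481: |R|=1.11343 >1
  x=-4.198: |R|=1.04830 >1
So |R|<1 on (-4.0000, 0).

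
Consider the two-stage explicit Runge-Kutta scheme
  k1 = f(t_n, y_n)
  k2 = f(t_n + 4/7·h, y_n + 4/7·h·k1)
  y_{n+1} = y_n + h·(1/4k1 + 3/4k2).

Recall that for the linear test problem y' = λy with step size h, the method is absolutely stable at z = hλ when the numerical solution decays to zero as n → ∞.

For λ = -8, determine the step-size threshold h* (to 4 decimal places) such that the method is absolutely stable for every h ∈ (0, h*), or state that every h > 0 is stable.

(-2.3333,0); λ=-8 ⇒ h* = (7/3)/8 = 0.2917.

Test eqn y'=λy, z=hλ:
  k1=λy_n ⇒ h·k1=z·y_n;  k2=λ(1+4/7z)y_n ⇒ h·k2=z(1+4/7z)y_n
  y_{n+1}/y_n = 1 + 1/4z + 3/4z(1+4/7z) = 1 + z + 3/7z²
  ⇒ R(z) = 1 + z + 3/7z².

Solve |R(x)|<1 on ℝ⁻.
x=-1.48: |R|=0.4587
R=1: x+3/7x²=0 ⇒ x=−7/3=-2.3333; min R=1−1/(4·3/7)=0.4167>−1
Confirm numerically:
  x=-1.850: |R|=0.61679 <1
  x=-1.350: |R|=0.43107 <1
  x=-1.239: |R|=0.41891 <1
  x=-2.860: |R|=1.64554 >1
  x=-2.817: |R|=1.58392 >1
  x=-2.380: |R|=1.04760 >1
So |R|<1 on (-2.3333, 0).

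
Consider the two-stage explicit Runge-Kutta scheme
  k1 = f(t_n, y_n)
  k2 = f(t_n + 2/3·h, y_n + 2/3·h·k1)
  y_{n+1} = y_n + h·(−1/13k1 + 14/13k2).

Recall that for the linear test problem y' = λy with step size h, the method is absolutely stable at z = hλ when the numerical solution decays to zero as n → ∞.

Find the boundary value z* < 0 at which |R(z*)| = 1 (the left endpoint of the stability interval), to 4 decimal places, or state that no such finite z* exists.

left endpoint -1.3929.

With y'=λy (z=hλ):
  k1=λy_n ⇒ h·k1=z·y_n;  k2=λ(1+2/3z)y_n ⇒ h·k2=z(1+2/3z)y_n
  y_{n+1}/y_n = 1 − 1/13z + 14/13z(1+2/3z) = 1 + z + 28/39z²
  Hence R(z) = 1 + z + 28/39z².

Need |R(x)|<1, x<0.
x=-1.01: |R|=0.7224
R=1: x+28/39x²=0 ⇒ x=−39/28=-1.3929; min R=1−1/(4·28/39)=0.6518>−1
Confirm numerically:
  x=-1.157: |R|=0.80408 <1
  x=-1.016: |R|=0.72511 <1
  x=-0.640: |R|=0.65407 <1
  x=-1.989: |R|=1.85129 >1
  x=-1.762: |R|=1.46698 >1
Interval (-1.3929, 0).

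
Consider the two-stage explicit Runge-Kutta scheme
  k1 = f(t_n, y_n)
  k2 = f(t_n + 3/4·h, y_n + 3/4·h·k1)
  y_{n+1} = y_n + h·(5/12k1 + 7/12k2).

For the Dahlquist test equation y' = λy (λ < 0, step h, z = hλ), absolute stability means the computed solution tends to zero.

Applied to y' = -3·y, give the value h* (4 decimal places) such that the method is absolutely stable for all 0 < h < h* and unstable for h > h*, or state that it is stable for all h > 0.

With y'=λy (z=hλ):
  k1=λy_n ⇒ h·k1=z·y_n;  k2=λ(1+3/4z)y_n ⇒ h·k2=z(1+3/4z)y_n
  y_{n+1}/y_n = 1 + 5/12z + 7/12z(1+3/4z) = 1 + z + 7/16z²
  Hence R(z) = 1 + z + 7/16z².

Find x<0 with |R(x)|<1.
x=-0.87: |R|=0.4611
R=1: x+7/16x²=0 ⇒ x=−16/7=-2.2857; min R=1−1/(4·7/16)=0.4286>−1
Confirm numerically:
  x=-2.262: |R|=0.97653 <1
  x=-1.939: |R|=0.70588 <1
  x=-1.333: |R|=0.44439 <1
  x=-0.958: |R|=0.44352 <1
  x=-2.693: |R|=1.47986 >1
  x=-2.374: |R|=1.09170 >1
Stable set (-2.2857, 0).

(-2.2857,0); λ=-3 ⇒ h* = (16/7)/3 = 0.7619.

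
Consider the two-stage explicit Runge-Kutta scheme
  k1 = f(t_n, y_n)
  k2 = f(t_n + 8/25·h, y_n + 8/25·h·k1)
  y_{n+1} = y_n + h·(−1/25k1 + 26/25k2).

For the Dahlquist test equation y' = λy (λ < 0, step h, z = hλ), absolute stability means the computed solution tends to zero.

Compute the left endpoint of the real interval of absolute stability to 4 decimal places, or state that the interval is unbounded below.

z* = -3.0048.

With y'=λy (z=hλ):
  k1=λy_n ⇒ h·k1=z·y_n;  k2=λ(1+8/25z)y_n ⇒ h·k2=z(1+8/25z)y_n
  y_{n+1}/y_n = 1 − 1/25z + 26/25z(1+8/25z) = 1 + z + 208/625z²
  R(z) = 1 + z + 208/625z².

Solve |R(x)|<1 on ℝ⁻.
x=-0.72: |R|=0.4525
R=1: x+208/625x²=0 ⇒ x=−625/208=-3.0048; min R=1−1/(4·208/625)=0.2488>−1
Confirm numerically:
  x=-2.695: |R|=0.72213 <1
  x=-2.416: |R|=0.52657 <1
  x=-1.268: |R|=0.26708 <1
  x=-3.510: |R|=1.59013 >1
  x=-3.332: |R|=1.36282 >1
  x=-3.303: |R|=1.32778 >1
So |R|<1 on (-3.0048, 0).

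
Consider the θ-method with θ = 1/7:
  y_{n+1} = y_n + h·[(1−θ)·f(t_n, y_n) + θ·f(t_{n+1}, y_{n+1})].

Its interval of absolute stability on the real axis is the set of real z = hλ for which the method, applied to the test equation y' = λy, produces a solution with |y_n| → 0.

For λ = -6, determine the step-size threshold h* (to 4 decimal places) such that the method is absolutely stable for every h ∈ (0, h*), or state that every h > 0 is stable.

(-2.8000,0); λ=-6 ⇒ h* = (14/5)/6 = 0.4667.

On y'=λy, z=hλ:
  y_{n+1} = y_n + z·[6/7·y_n + 1/7·y_{n+1}] ⇒ (1 − 1/7z)y_{n+1} = (1 + 6/7z)y_n
  Hence R(z) = (1 + 6/7z)/(1 − 1/7z).

Solve |R(x)|<1 on ℝ⁻.
x=-1.06: |R|=0.0794
R=−1: 1+6/7x = −1+1/7x ⇒ -5/7x=2 ⇒ x=2/(-5/7)=-2.8000
Confirm numerically:
  x=-2.428: |R|=0.80272 <1
  x=-1.994: |R|=0.55192 <1
  x=-1.215: |R|=0.03530 <1
  x=-1.179: |R|=0.00905 <1
  x=-2.983: |R|=1.09166 >1
  x=-2.865: |R|=1.03294 >1
Interval (-2.8000, 0).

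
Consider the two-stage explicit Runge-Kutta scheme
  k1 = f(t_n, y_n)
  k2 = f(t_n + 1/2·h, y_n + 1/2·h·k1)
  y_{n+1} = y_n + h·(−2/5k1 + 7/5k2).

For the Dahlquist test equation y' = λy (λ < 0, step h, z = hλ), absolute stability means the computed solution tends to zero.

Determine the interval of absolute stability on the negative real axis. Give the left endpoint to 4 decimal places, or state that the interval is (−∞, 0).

z∈(-1.4286,0).

Test eqn y'=λy, z=hλ:
  k1=λy_n ⇒ h·k1=z·y_n;  k2=λ(1+1/2z)y_n ⇒ h·k2=z(1+1/2z)y_n
  y_{n+1}/y_n = 1 − 2/5z + 7/5z(1+1/2z) = 1 + z + 7/10z²
  so R(z) = 1 + z + 7/10z².

Boundary: |R(x)|=1, x<0.
x=-1.73: |R|=1.3650
R=1: x+7/10x²=0 ⇒ x=−10/7=-1.4286; min R=1−1/(4·7/10)=0.6429>−1
Confirm numerically:
  x=-1.296: |R|=0.87973 <1
  x=-1.111: |R|=0.75302 <1
  x=-1.065: |R|=0.72896 <1
  x=-0.954: |R|=0.68308 <1
  x=-1.577: |R|=1.16385 >1
  x=-1.474: |R|=1.04687 >1
Stable set (-1.4286, 0).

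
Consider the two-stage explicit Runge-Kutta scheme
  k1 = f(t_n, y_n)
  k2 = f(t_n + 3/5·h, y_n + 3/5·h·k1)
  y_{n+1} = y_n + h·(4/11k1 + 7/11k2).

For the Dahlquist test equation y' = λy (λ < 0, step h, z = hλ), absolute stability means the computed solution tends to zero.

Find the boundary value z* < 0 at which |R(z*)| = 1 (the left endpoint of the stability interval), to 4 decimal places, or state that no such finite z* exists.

left endpoint -2.6190.

Test eqn y'=λy, z=hλ:
  k1=λy_n ⇒ h·k1=z·y_n;  k2=λ(1+3/5z)y_n ⇒ h·k2=z(1+3/5z)y_n
  y_{n+1}/y_n = 1 + 4/11z + 7/11z(1+3/5z) = 1 + z + 21/55z²
  ⇒ R(z) = 1 + z + 21/55z².

Find x<0 with |R(x)|<1.
x=-0.53: |R|=0.5773
R=1: x+21/55x²=0 ⇒ x=−55/21=-2.6190; min R=1−1/(4·21/55)=0.3452>−1
Confirm numerically:
  x=-1.958: |R|=0.50580 <1
  x=-1.554: |R|=0.36806 <1
  x=-1.452: |R|=0.35299 <1
  x=-1.202: |R|=0.34965 <1
  x=-2.990: |R|=1.42349 >1
  x=-2.806: |R|=1.20030 >1
  x=-2.670: |R|=1.05194 >1
So |R|<1 on (-2.6190, 0).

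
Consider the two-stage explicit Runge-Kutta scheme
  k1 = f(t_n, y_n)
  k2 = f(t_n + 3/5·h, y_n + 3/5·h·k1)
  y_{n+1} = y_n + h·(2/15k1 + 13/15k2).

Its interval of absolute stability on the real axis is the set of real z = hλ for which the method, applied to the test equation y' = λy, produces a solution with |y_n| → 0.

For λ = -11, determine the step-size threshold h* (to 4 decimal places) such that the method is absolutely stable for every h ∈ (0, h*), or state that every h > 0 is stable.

Test eqn y'=λy, z=hλ:
  k1=λy_n ⇒ h·k1=z·y_n;  k2=λ(1+3/5z)y_n ⇒ h·k2=z(1+3/5z)y_n
  y_{n+1}/y_n = 1 + 2/15z + 13/15z(1+3/5z) = 1 + z + 13/25z²
  Hence R(z) = 1 + z + 13/25z².

Boundary: |R(x)|=1, x<0.
x=-1.21: |R|=0.5513
R=1: x+13/25x²=0 ⇒ x=−25/13=-1.9231; min R=1−1/(4·13/25)=0.5192>−1
Confirm numerically:
  x=-1.507: |R|=0.67395 <1
  x=-1.160: |R|=0.53971 <1
  x=-1.016: |R|=0.52077 <1
  x=-0.905: |R|=0.52089 <1
  x=-2.385: |R|=1.57288 >1
  x=-2.212: |R|=1.33233 >1
  x=-2.127: |R|=1.22555 >1
So |R|<1 on (-1.9231, 0).

(-1.9231,0); λ=-11 ⇒ h* = (25/13)/11 = 0.1748.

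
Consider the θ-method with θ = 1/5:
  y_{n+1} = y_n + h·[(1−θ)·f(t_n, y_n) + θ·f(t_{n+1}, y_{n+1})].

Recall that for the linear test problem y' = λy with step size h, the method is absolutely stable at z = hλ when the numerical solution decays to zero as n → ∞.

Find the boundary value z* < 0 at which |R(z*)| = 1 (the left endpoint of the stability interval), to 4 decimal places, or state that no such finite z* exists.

Set f=λy, z=hλ:
  y_{n+1} = y_n + z·[4/5·y_n + 1/5·y_{n+1}] ⇒ (1 − 1/5z)y_{n+1} = (1 + 4/5z)y_n
  R(z) = (1 + 4/5z)/(1 − 1/5z).

Find x<0 with |R(x)|<1.
x=-0.55: |R|=0.5045
R=−1: 1+4/5x = −1+1/5x ⇒ -3/5x=2 ⇒ x=2/(-3/5)=-3.3333
Confirm numerically:
  x=-3.081: |R|=0.90632 <1
  x=-2.572: |R|=0.69836 <1
  x=-1.809: |R|=0.32839 <1
  x=-3.853: |R|=1.17610 >1
  x=-3.749: |R|=1.14253 >1
So |R|<1 on (-3.3333, 0).

left endpoint -3.3333.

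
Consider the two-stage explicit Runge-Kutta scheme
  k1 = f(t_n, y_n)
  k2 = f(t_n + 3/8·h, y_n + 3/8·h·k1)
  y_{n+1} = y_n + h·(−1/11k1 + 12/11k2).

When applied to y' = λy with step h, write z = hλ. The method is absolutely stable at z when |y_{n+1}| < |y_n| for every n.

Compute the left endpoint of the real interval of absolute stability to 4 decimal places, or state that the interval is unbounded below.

z* = -2.4444.

With y'=λy (z=hλ):
  k1=λy_n ⇒ h·k1=z·y_n;  k2=λ(1+3/8z)y_n ⇒ h·k2=z(1+3/8z)y_n
  y_{n+1}/y_n = 1 − 1/11z + 12/11z(1+3/8z) = 1 + z + 9/22z²
  Hence R(z) = 1 + z + 9/22z².

Boundary: |R(x)|=1, x<0.
x=-0.31: |R|=0.7293
R=1: x+9/22x²=0 ⇒ x=−22/9=-2.4444; min R=1−1/(4·9/22)=0.3889>−1
Confirm numerically:
  x=-2.227: |R|=0.80190 <1
  x=-1.687: |R|=0.47726 <1
  x=-0.985: |R|=0.41191 <1
  x=-2.727: |R|=1.31522 >1
  x=-2.659: |R|=1.23339 >1
Interval (-2.4444, 0).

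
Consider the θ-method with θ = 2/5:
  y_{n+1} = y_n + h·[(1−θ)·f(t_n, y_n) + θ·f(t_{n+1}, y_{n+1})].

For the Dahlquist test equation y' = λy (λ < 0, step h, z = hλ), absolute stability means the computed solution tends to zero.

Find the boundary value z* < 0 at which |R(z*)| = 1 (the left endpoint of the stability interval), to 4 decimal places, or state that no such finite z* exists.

left endpoint -10.0000.

With y'=λy (z=hλ):
  y_{n+1} = y_n + z·[3/5·y_n + 2/5·y_{n+1}] ⇒ (1 − 2/5z)y_{n+1} = (1 + 3/5z)y_n
  so R(z) = (1 + 3/5z)/(1 − 2/5z).

Need |R(x)|<1, x<0.
x=-1.43: |R|=0.0903
R=−1: 1+3/5x = −1+2/5x ⇒ -1/5x=2 ⇒ x=2/(-1/5)=-10.0000
Confirm numerically:
  x=-8.835: |R|=0.94861 <1
  x=-7.999: |R|=0.90471 <1
  x=-7.659: |R|=0.88478 <1
  x=-10.577: |R|=1.02206 >1
  x=-10.514: |R|=1.01975 >1
  x=-10.092: |R|=1.00365 >1
Stable set (-10.0000, 0).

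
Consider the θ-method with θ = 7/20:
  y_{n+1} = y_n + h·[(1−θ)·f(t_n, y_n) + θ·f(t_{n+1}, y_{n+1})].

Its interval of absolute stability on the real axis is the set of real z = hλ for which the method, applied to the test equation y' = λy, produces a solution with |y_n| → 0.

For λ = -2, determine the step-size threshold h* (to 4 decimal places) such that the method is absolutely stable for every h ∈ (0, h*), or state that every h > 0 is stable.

On y'=λy, z=hλ:
  y_{n+1} = y_n + z·[13/20·y_n + 7/20·y_{n+1}] ⇒ (1 − 7/20z)y_{n+1} = (1 + 13/20z)y_n
  so R(z) = (1 + 13/20z)/(1 − 7/20z).

Solve |R(x)|<1 on ℝ⁻.
x=-1.64: |R|=0.0419
R=−1: 1+13/20x = −1+7/20x ⇒ -3/10x=2 ⇒ x=2/(-3/10)=-6.6667
Confirm numerically:
  x=-5.774: |R|=0.91135 <1
  x=-5.044: |R|=0.82397 <1
  x=-4.353: |R|=0.72495 <1
  x=-2.781: |R|=0.40928 <1
  x=-7.060: |R|=1.03400 >1
  x=-6.699: |R|=1.00290 >1
So |R|<1 on (-6.6667, 0).

(-6.6667,0); λ=-2 ⇒ h* = (20/3)/2 = 3.3333.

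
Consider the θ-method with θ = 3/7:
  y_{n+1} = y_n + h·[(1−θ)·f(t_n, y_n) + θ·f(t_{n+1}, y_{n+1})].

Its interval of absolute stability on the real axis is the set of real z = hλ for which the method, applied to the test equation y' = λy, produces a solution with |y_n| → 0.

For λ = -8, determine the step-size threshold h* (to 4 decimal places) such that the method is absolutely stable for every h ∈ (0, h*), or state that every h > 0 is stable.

Test eqn y'=λy, z=hλ:
  y_{n+1} = y_n + z·[4/7·y_n + 3/7·y_{n+1}] ⇒ (1 − 3/7z)y_{n+1} = (1 + 4/7z)y_n
  R(z) = (1 + 4/7z)/(1 − 3/7z).

Need |R(x)|<1, x<0.
x=-0.36: |R|=0.6881
R=−1: 1+4/7x = −1+3/7x ⇒ -1/7x=2 ⇒ x=2/(-1/7)=-14.0000
Confirm numerically:
  x=-13.613: |R|=0.99191 <1
  x=-8.904: |R|=0.84884 <1
  x=-6.592: |R|=0.72333 <1
  x=-6.489: |R|=0.71621 <1
  x=-14.398: |R|=1.00793 >1
  x=-14.391: |R|=1.00779 >1
Stable set (-14.0000, 0).

(-14.0000,0); λ=-8 ⇒ h* = (14)/8 = 1.7500.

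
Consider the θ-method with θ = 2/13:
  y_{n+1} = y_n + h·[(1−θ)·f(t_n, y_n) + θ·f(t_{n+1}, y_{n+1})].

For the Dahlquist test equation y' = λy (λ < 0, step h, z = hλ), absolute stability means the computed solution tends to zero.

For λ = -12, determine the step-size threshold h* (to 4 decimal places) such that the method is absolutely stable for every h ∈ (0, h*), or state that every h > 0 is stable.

(-2.8889,0); λ=-12 ⇒ h* = (26/9)/12 = 0.2407.

Set f=λy, z=hλ:
  y_{n+1} = y_n + z·[11/13·y_n + 2/13·y_{n+1}] ⇒ (1 − 2/13z)y_{n+1} = (1 + 11/13z)y_n
  so R(z) = (1 + 11/13z)/(1 − 2/13z).

Need |R(x)|<1, x<0.
x=-1.08: |R|=0.0739
R=−1: 1+11/13x = −1+2/13x ⇒ -9/13x=2 ⇒ x=2/(-9/13)=-2.8889
Confirm numerically:
  x=-2.632: |R|=0.87341 <1
  x=-2.404: |R|=0.75494 <1
  x=-1.836: |R|=0.43162 <1
  x=-3.228: |R|=1.15687 >1
  x=-3.217: |R|=1.15195 >1
  x=-3.185: |R|=1.13758 >1
So |R|<1 on (-2.8889, 0).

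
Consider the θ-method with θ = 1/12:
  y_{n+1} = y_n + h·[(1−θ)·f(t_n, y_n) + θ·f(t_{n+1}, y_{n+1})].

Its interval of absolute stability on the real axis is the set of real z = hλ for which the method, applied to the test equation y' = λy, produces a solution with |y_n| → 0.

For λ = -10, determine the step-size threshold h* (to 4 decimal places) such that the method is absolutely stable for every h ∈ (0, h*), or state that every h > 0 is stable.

On y'=λy, z=hλ:
  y_{n+1} = y_n + z·[11/12·y_n + 1/12·y_{n+1}] ⇒ (1 − 1/12z)y_{n+1} = (1 + 11/12z)y_n
  Hence R(z) = (1 + 11/12z)/(1 − 1/12z).

Boundary: |R(x)|=1, x<0.
x=-1.34: |R|=0.2054
R=−1: 1+11/12x = −1+1/12x ⇒ -5/6x=2 ⇒ x=2/(-5/6)=-2.4000
Confirm numerically:
  x=-2.200: |R|=0.85915 <1
  x=-1.253: |R|=0.13454 <1
  x=-1.221: |R|=0.10824 <1
  x=-2.855: |R|=1.30629 >1
  x=-2.668: |R|=1.18271 >1
So |R|<1 on (-2.4000, 0).

(-2.4000,0); λ=-10 ⇒ h* = (12/5)/10 = 0.2400.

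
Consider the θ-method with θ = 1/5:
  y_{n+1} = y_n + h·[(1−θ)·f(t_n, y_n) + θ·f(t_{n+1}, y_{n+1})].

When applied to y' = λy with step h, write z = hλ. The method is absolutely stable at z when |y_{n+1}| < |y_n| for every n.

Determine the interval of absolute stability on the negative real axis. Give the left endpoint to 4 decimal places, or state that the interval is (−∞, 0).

(-3.3333, 0).

Test eqn y'=λy, z=hλ:
  y_{n+1} = y_n + z·[4/5·y_n + 1/5·y_{n+1}] ⇒ (1 − 1/5z)y_{n+1} = (1 + 4/5z)y_n
  ⇒ R(z) = (1 + 4/5z)/(1 − 1/5z).

Need |R(x)|<1, x<0.
x=-0.73: |R|=0.3630
R=−1: 1+4/5x = −1+1/5x ⇒ -3/5x=2 ⇒ x=2/(-3/5)=-3.3333
Confirm numerically:
  x=-3.145: |R|=0.93063 <1
  x=-2.180: |R|=0.51811 <1
  x=-1.897: |R|=0.37524 <1
  x=-1.561: |R|=0.18961 <1
  x=-3.697: |R|=1.12545 >1
  x=-3.429: |R|=1.03405 >1
So |R|<1 on (-3.3333, 0).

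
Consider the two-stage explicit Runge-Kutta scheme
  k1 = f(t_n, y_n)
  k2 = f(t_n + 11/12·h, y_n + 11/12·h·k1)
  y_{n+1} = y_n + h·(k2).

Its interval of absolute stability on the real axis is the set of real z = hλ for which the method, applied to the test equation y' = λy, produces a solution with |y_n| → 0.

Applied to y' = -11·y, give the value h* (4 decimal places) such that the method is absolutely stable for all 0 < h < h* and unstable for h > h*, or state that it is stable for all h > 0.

Test eqn y'=λy, z=hλ:
  k1=λy_n ⇒ h·k1=z·y_n;  k2=λ(1+11/12z)y_n ⇒ h·k2=z(1+11/12z)y_n
  y_{n+1}/y_n = 1 + z(1+11/12z) = 1 + z + 11/12z²
  Hence R(z) = 1 + z + 11/12z².

Need |R(x)|<1, x<0.
x=-1.46: |R|=1.4940
R=1: x+11/12x²=0 ⇒ x=−12/11=-1.0909; min R=1−1/(4·11/12)=0.7273>−1
Confirm numerically:
  x=-0.844: |R|=0.80897 <1
  x=-0.822: |R|=0.79738 <1
  x=-0.641: |R|=0.73564 <1
  x=-1.625: |R|=1.79557 >1
  x=-1.190: |R|=1.10809 >1
Interval (-1.0909, 0).

(-1.0909,0); λ=-11 ⇒ h* = (12/11)/11 = 0.0992.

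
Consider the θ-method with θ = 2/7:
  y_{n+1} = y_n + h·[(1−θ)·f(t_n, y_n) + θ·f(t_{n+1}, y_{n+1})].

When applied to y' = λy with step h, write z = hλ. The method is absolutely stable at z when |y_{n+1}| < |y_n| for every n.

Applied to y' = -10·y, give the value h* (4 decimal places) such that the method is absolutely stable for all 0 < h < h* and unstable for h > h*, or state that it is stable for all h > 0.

Test eqn y'=λy, z=hλ:
  y_{n+1} = y_n + z·[5/7·y_n + 2/7·y_{n+1}] ⇒ (1 − 2/7z)y_{n+1} = (1 + 5/7z)y_n
  ⇒ R(z) = (1 + 5/7z)/(1 − 2/7z).

Need |R(x)|<1, x<0.
x=-1.05: |R|=0.1923
R=−1: 1+5/7x = −1+2/7x ⇒ -3/7x=2 ⇒ x=2/(-3/7)=-4.6667
Confirm numerically:
  x=-3.233: |R|=0.68060 <1
  x=-2.874: |R|=0.57813 <1
  x=-2.843: |R|=0.56874 <1
  x=-5.122: |R|=1.07922 >1
  x=-4.904: |R|=1.04236 >1
  x=-4.898: |R|=1.04132 >1
Stable set (-4.6667, 0).

(-4.6667,0); λ=-10 ⇒ h* = (14/3)/10 = 0.4667.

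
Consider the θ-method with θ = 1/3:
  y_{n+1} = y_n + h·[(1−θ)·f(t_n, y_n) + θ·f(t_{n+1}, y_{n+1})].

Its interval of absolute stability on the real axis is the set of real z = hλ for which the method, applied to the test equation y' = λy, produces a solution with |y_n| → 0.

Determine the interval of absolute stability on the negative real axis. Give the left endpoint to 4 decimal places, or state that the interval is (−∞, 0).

(-6.0000, 0).

Test eqn y'=λy, z=hλ:
  y_{n+1} = y_n + z·[2/3·y_n + 1/3·y_{n+1}] ⇒ (1 − 1/3z)y_{n+1} = (1 + 2/3z)y_n
  ⇒ R(z) = (1 + 2/3z)/(1 − 1/3z).

Boundary: |R(x)|=1, x<0.
x=-0.52: |R|=0.5568
R=−1: 1+2/3x = −1+1/3x ⇒ -1/3x=2 ⇒ x=2/(-1/3)=-6.0000
Confirm numerically:
  x=-4.391: |R|=0.78230 <1
  x=-3.846: |R|=0.68536 <1
  x=-3.244: |R|=0.55862 <1
  x=-2.898: |R|=0.47406 <1
  x=-6.559: |R|=1.05848 >1
  x=-6.193: |R|=1.02099 >1
So |R|<1 on (-6.0000, 0).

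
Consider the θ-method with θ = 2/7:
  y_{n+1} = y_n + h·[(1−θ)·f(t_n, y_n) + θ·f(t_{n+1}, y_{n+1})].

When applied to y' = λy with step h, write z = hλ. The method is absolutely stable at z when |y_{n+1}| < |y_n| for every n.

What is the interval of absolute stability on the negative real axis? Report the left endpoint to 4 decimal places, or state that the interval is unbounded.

Set f=λy, z=hλ:
  y_{n+1} = y_n + z·[5/7·y_n + 2/7·y_{n+1}] ⇒ (1 − 2/7z)y_{n+1} = (1 + 5/7z)y_n
  Hence R(z) = (1 + 5/7z)/(1 − 2/7z).

Solve |R(x)|<1 on ℝ⁻.
x=-1.65: |R|=0.1214
R=−1: 1+5/7x = −1+2/7x ⇒ -3/7x=2 ⇒ x=2/(-3/7)=-4.6667
Confirm numerically:
  x=-3.012: |R|=0.61886 <1
  x=-2.857: |R|=0.57299 <1
  x=-2.084: |R|=0.30623 <1
  x=-5.075: |R|=1.07143 >1
  x=-4.924: |R|=1.04582 >1
Interval (-4.6667, 0).

z∈(-4.6667,0).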